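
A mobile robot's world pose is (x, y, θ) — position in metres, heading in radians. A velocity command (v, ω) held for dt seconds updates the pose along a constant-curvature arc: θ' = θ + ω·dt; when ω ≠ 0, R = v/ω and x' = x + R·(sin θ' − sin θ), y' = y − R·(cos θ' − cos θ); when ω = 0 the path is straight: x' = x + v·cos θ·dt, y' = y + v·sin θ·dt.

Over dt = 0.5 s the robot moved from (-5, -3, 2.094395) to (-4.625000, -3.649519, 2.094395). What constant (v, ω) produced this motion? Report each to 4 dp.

v = -1.5000, ω = 0.0000

Δθ = 2.094395 − 2.094395 = 0.000000
ω = Δθ/dt = 0.000000/0.5 = 0.0000
ω = 0 → v = (Δx·cos θ + Δy·sin θ)/dt = -1.5000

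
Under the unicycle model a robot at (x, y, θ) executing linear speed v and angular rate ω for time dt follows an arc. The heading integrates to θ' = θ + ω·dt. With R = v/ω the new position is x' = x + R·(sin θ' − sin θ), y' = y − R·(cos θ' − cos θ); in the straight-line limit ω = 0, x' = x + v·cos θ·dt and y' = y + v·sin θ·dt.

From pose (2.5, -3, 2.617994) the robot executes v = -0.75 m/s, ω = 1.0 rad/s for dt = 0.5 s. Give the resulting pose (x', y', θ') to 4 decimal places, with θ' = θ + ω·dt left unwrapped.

θ' = 2.6180 + 1.0·0.5 = 3.1180
R = v/ω = -0.75/1.0 = -0.7500
x' = 2.5 + -0.7500·(sin 3.1180 − sin 2.6180) = 2.8573
y' = -3 − -0.7500·(cos 3.1180 − cos 2.6180) = -3.1003

(2.8573, -3.1003, 3.1180)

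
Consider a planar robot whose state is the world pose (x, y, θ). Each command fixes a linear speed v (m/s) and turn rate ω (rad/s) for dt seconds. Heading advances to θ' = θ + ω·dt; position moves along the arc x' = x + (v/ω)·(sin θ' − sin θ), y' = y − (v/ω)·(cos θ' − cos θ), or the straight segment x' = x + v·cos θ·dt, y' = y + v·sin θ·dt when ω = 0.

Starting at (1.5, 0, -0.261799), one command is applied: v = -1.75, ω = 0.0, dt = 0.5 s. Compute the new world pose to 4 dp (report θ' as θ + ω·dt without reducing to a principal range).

θ' = -0.2618 + 0.0·0.5 = -0.2618
ω = 0 → straight: x' = 1.5 + -1.75·cos(-0.2618)·0.5 = 0.6548
y' = 0 + -1.75·sin(-0.2618)·0.5 = 0.2265

(0.6548, 0.2265, -0.2618)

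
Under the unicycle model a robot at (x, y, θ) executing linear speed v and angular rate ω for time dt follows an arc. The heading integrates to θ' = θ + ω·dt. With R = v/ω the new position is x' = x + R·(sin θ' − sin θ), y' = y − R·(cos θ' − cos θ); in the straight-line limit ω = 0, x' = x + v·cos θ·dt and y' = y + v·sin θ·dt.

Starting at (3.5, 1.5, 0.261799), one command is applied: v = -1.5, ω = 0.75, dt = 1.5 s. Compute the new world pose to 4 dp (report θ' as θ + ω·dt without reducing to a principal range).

(2.0514, -0.0659, 1.3868)

θ' = 0.2618 + 0.75·1.5 = 1.3868
R = v/ω = -1.5/0.75 = -2.0000
x' = 3.5 + -2.0000·(sin 1.3868 − sin 0.2618) = 2.0514
y' = 1.5 − -2.0000·(cos 1.3868 − cos 0.2618) = -0.0659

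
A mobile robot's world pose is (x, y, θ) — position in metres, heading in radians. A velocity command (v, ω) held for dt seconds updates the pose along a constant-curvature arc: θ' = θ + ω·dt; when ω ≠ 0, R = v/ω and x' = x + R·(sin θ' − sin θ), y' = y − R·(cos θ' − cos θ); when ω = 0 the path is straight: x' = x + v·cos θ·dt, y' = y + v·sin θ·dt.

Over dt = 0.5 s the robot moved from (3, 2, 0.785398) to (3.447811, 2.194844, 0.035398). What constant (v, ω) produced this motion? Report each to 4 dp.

v = 1.0000, ω = -1.5000

Δθ = 0.035398 − 0.785398 = -0.750000
ω = Δθ/dt = -0.750000/0.5 = -1.5000
R = Δx/(sin θ' − sin θ) = -0.6667
v = R·ω = -0.6667·-1.5000 = 1.0000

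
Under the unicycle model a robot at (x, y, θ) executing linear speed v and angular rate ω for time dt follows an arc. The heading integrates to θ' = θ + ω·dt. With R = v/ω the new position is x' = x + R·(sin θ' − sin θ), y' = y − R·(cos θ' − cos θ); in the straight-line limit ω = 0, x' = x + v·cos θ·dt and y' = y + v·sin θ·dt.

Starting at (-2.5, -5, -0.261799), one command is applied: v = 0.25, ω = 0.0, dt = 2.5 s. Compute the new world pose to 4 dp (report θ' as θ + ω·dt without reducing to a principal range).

(-1.8963, -5.1618, -0.2618)

θ' = -0.2618 + 0.0·2.5 = -0.2618
ω = 0 → straight: x' = -2.5 + 0.25·cos(-0.2618)·2.5 = -1.8963
y' = -5 + 0.25·sin(-0.2618)·2.5 = -5.1618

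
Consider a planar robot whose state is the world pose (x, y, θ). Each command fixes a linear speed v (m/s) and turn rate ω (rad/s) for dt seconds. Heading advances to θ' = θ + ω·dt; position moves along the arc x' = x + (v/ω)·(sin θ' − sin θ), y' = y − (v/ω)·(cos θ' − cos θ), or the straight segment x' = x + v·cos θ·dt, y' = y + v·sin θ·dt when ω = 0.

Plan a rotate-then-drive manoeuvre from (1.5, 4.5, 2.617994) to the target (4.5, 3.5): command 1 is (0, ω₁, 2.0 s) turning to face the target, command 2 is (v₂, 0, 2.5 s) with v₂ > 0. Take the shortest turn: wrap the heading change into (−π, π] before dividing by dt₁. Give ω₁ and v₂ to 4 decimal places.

heading to target = atan2(3.5−4.5, 4.5−1.5) = -0.3218
Δθ = wrap(-0.3218 − 2.6180) = -2.9397; ω₁ = Δθ/dt₁ = -1.4699
distance = √((4.5−1.5)² + (3.5−4.5)²) = 3.1623; v₂ = distance/dt₂ = 1.2649

ω₁ = -1.4699, v₂ = 1.2649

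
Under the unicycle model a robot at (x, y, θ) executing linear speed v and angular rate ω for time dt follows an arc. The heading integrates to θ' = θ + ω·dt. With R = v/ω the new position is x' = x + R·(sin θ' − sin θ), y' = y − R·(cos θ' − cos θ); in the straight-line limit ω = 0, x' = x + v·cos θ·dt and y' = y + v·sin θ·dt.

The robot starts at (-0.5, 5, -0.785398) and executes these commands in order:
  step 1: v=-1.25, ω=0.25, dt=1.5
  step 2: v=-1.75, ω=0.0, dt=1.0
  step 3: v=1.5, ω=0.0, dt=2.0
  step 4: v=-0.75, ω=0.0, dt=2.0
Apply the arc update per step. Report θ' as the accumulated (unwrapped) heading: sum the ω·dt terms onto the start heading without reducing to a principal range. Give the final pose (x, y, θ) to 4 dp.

(-2.2699, 6.1490, -0.4104)

step 1: θ'=-0.4104 (R=-5.0000) → pose (-2.0407, 6.0493, -0.4104)
step 2: θ'=-0.4104 (straight) → pose (-3.6453, 6.7475, -0.4104)
step 3: θ'=-0.4104 (straight) → pose (-0.8945, 5.5506, -0.4104)
step 4: θ'=-0.4104 (straight) → pose (-2.2699, 6.1490, -0.4104)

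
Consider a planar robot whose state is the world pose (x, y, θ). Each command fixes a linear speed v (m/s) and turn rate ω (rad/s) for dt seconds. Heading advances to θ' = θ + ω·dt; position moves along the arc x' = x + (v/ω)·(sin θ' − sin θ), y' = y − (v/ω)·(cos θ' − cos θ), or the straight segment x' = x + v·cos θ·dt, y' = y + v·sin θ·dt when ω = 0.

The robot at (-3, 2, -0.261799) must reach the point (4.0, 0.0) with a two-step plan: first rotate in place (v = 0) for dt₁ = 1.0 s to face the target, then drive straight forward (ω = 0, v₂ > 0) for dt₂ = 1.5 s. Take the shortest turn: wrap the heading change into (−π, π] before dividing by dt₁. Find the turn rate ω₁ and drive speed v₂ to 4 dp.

ω₁ = -0.0165, v₂ = 4.8534

heading to target = atan2(0−2, 4−-3) = -0.2783
Δθ = wrap(-0.2783 − -0.2618) = -0.0165; ω₁ = Δθ/dt₁ = -0.0165
distance = √((4−-3)² + (0−2)²) = 7.2801; v₂ = distance/dt₂ = 4.8534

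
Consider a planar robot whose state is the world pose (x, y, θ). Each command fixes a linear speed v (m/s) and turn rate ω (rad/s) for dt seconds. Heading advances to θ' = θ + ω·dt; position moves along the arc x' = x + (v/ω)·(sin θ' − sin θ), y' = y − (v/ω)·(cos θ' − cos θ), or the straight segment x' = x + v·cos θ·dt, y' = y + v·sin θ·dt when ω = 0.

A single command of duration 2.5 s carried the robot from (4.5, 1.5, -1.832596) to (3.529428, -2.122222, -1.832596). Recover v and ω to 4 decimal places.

Δθ = -1.832596 − -1.832596 = 0.000000
ω = Δθ/dt = 0.000000/2.5 = 0.0000
ω = 0 → v = (Δx·cos θ + Δy·sin θ)/dt = 1.5000

v = 1.5000, ω = 0.0000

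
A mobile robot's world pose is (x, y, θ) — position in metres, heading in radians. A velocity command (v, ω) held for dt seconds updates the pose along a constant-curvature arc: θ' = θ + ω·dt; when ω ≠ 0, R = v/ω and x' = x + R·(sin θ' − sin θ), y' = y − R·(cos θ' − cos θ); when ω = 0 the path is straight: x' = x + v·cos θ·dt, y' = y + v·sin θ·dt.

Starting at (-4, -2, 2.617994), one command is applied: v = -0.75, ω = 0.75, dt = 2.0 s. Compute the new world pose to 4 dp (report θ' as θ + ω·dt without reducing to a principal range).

θ' = 2.6180 + 0.75·2.0 = 4.1180
R = v/ω = -0.75/0.75 = -1.0000
x' = -4 + -1.0000·(sin 4.1180 − sin 2.6180) = -2.6715
y' = -2 − -1.0000·(cos 4.1180 − cos 2.6180) = -1.6940

(-2.6715, -1.6940, 4.1180)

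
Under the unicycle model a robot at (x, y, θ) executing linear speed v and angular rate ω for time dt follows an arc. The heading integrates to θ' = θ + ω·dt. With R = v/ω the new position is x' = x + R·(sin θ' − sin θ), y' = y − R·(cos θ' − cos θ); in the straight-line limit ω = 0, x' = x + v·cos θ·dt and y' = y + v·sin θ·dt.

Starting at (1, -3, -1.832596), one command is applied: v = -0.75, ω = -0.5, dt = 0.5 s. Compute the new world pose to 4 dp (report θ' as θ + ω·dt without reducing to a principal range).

θ' = -1.8326 + -0.5·0.5 = -2.0826
R = v/ω = -0.75/-0.5 = 1.5000
x' = 1 + 1.5000·(sin -2.0826 − sin -1.8326) = 1.1411
y' = -3 − 1.5000·(cos -2.0826 − cos -1.8326) = -2.6536

(1.1411, -2.6536, -2.0826)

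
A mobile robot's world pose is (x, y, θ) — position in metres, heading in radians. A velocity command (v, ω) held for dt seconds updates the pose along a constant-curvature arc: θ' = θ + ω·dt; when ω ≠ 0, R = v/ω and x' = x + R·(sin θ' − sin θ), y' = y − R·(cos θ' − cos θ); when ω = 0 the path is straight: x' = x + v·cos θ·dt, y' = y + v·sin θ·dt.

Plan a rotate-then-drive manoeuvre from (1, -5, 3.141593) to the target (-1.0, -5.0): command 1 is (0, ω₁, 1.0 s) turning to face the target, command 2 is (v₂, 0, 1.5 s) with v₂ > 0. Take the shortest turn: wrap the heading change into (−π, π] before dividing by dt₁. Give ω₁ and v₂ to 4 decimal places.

heading to target = atan2(-5−-5, -1−1) = 3.1416
Δθ = wrap(3.1416 − 3.1416) = 0.0000; ω₁ = Δθ/dt₁ = 0.0000
distance = √((-1−1)² + (-5−-5)²) = 2.0000; v₂ = distance/dt₂ = 1.3333

ω₁ = 0.0000, v₂ = 1.3333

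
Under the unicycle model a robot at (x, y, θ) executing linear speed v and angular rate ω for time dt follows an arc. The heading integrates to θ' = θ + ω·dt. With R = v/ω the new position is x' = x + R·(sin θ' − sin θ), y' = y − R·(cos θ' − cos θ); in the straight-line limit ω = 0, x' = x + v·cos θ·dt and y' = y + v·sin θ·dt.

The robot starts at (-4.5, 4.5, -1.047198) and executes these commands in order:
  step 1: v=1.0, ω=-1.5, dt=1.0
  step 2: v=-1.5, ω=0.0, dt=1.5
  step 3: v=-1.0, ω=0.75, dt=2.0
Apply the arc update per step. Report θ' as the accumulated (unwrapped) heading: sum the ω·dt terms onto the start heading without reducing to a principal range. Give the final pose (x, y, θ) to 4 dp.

step 1: θ'=-2.5472 (R=-0.6667) → pose (-4.7040, 3.6143, -2.5472)
step 2: θ'=-2.5472 (straight) → pose (-2.8399, 4.8744, -2.5472)
step 3: θ'=-1.0472 (R=-1.3333) → pose (-2.4319, 6.6457, -1.0472)

(-2.4319, 6.6457, -1.0472)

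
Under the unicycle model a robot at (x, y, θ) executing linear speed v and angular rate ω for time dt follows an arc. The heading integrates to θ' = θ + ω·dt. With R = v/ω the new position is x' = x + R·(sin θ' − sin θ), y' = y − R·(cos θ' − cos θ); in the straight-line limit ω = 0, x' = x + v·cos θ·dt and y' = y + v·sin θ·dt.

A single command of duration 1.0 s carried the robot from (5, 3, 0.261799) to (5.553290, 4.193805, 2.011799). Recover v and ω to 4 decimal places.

v = 1.5000, ω = 1.7500

Δθ = 2.011799 − 0.261799 = 1.750000
ω = Δθ/dt = 1.750000/1.0 = 1.7500
R = −Δy/(cos θ' − cos θ) = 0.8571
v = R·ω = 0.8571·1.7500 = 1.5000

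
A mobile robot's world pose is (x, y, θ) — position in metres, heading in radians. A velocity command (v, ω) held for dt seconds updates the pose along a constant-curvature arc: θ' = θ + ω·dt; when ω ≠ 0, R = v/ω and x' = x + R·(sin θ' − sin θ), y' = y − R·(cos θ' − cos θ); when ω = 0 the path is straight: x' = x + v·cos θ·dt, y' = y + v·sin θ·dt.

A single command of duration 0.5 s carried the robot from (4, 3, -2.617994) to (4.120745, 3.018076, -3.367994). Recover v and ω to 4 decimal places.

Δθ = -3.367994 − -2.617994 = -0.750000
ω = Δθ/dt = -0.750000/0.5 = -1.5000
R = Δx/(sin θ' − sin θ) = 0.1667
v = R·ω = 0.1667·-1.5000 = -0.2500

v = -0.2500, ω = -1.5000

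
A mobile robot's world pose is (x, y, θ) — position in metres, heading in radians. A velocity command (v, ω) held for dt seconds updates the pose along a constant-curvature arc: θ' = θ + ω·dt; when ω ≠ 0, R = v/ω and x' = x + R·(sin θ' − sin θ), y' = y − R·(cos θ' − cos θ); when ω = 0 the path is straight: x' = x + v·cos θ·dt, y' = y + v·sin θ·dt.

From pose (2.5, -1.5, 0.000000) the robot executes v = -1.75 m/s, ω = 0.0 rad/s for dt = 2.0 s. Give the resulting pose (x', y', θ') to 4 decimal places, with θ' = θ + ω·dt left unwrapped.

θ' = 0.0000 + 0.0·2.0 = 0.0000
ω = 0 → straight: x' = 2.5 + -1.75·cos(0.0000)·2.0 = -1.0000
y' = -1.5 + -1.75·sin(0.0000)·2.0 = -1.5000

(-1.0000, -1.5000, 0.0000)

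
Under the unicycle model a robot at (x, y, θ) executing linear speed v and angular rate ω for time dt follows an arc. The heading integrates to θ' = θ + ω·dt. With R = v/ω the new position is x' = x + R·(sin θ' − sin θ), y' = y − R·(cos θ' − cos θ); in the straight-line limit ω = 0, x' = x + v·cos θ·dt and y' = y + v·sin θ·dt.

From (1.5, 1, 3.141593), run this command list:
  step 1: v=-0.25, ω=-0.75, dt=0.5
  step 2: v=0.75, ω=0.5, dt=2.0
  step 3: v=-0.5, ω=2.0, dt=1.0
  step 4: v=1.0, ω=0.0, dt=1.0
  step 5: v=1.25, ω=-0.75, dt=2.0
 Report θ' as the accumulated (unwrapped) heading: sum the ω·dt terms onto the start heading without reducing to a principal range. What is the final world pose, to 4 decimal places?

step 1: θ'=2.7666 (R=0.3333) → pose (1.6221, 0.9768, 2.7666)
step 2: θ'=3.7666 (R=1.5000) → pose (0.1950, 0.7975, 3.7666)
step 3: θ'=5.7666 (R=-0.2500) → pose (0.1722, 1.2176, 5.7666)
step 4: θ'=5.7666 (straight) → pose (1.0417, 0.7237, 5.7666)
step 5: θ'=4.2666 (R=-1.6667) → pose (1.7223, -1.4441, 4.2666)

(1.7223, -1.4441, 4.2666)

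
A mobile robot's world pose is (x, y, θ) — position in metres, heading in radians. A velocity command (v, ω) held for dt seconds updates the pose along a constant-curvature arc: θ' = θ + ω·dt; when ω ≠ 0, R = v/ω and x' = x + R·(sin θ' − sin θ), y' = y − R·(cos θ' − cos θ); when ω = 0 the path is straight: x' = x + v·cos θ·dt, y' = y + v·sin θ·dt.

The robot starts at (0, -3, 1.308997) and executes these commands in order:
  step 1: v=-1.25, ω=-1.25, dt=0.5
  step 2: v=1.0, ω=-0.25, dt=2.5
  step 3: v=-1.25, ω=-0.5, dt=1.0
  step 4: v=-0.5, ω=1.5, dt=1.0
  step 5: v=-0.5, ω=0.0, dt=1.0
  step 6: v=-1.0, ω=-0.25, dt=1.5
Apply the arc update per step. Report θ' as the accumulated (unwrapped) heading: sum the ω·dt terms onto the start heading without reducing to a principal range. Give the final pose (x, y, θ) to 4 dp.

step 1: θ'=0.6840 (R=1.0000) → pose (-0.3340, -3.5162, 0.6840)
step 2: θ'=0.0590 (R=-4.0000) → pose (1.9577, -2.6234, 0.0590)
step 3: θ'=-0.4410 (R=2.5000) → pose (0.7432, -2.3886, -0.4410)
step 4: θ'=1.0590 (R=-0.3333) → pose (0.3103, -2.5268, 1.0590)
step 5: θ'=1.0590 (straight) → pose (0.0654, -2.9627, 1.0590)
step 6: θ'=0.6840 (R=4.0000) → pose (-0.8945, -4.1039, 0.6840)

(-0.8945, -4.1039, 0.6840)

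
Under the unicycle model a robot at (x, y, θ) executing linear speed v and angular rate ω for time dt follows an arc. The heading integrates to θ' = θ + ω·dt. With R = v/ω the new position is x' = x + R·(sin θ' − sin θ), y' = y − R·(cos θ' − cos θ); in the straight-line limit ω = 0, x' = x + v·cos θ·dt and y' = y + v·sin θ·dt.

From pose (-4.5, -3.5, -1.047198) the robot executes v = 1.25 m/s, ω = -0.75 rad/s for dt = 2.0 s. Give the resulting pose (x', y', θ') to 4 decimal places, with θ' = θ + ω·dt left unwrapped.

θ' = -1.0472 + -0.75·2.0 = -2.5472
R = v/ω = 1.25/-0.75 = -1.6667
x' = -4.5 + -1.6667·(sin -2.5472 − sin -1.0472) = -5.0100
y' = -3.5 − -1.6667·(cos -2.5472 − cos -1.0472) = -5.7141

(-5.0100, -5.7141, -2.5472)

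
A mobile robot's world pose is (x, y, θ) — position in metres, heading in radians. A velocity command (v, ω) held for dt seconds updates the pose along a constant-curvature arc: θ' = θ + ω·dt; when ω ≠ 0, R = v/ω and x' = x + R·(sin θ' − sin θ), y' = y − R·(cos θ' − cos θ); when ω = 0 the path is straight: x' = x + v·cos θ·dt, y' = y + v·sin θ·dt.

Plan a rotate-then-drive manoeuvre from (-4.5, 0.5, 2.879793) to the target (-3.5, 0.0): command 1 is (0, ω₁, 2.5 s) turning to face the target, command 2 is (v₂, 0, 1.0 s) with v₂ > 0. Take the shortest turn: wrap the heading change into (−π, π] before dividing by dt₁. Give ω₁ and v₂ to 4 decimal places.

heading to target = atan2(0−0.5, -3.5−-4.5) = -0.4636
Δθ = wrap(-0.4636 − 2.8798) = 2.9397; ω₁ = Δθ/dt₁ = 1.1759
distance = √((-3.5−-4.5)² + (0−0.5)²) = 1.1180; v₂ = distance/dt₂ = 1.1180

ω₁ = 1.1759, v₂ = 1.1180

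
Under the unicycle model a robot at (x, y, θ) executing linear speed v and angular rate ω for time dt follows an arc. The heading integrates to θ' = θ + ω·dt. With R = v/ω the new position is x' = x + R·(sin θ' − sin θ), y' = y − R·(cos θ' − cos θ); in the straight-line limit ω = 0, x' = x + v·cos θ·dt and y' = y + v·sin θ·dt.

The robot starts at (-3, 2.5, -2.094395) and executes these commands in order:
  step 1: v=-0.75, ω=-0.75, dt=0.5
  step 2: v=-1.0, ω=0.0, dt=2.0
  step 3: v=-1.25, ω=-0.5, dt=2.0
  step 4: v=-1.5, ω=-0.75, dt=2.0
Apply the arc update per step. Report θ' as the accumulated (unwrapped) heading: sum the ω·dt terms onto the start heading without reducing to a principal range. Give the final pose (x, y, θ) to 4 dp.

step 1: θ'=-2.4694 (R=1.0000) → pose (-2.7567, 2.7825, -2.4694)
step 2: θ'=-2.4694 (straight) → pose (-1.1918, 4.0279, -2.4694)
step 3: θ'=-3.4694 (R=2.5000) → pose (1.1699, 4.4386, -3.4694)
step 4: θ'=-4.9694 (R=2.0000) → pose (2.4603, 2.0367, -4.9694)

(2.4603, 2.0367, -4.9694)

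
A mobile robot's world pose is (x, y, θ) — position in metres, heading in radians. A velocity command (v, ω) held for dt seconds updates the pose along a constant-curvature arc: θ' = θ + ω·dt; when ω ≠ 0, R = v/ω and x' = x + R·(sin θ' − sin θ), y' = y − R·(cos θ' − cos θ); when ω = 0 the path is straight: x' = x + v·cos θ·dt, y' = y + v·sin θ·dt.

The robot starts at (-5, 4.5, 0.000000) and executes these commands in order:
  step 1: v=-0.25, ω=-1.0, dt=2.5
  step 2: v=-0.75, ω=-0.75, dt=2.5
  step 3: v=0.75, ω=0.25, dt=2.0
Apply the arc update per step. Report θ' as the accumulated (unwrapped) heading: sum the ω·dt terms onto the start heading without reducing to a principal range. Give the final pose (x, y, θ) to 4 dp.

(-4.4302, 5.7158, -3.8750)

step 1: θ'=-2.5000 (R=0.2500) → pose (-5.1496, 4.9503, -2.5000)
step 2: θ'=-4.3750 (R=1.0000) → pose (-3.6075, 4.4802, -4.3750)
step 3: θ'=-3.8750 (R=3.0000) → pose (-4.4302, 5.7158, -3.8750)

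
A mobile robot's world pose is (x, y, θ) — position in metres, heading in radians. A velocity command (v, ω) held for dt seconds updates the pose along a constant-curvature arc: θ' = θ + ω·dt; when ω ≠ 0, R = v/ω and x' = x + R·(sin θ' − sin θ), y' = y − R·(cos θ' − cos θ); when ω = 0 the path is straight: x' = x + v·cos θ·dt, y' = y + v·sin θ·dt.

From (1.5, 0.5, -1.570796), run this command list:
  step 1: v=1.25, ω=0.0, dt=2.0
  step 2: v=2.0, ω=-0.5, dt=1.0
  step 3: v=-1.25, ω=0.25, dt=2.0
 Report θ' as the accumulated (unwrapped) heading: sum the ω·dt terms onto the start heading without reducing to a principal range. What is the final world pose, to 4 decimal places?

(1.6224, -1.5206, -1.5708)

step 1: θ'=-1.5708 (straight) → pose (1.5000, -2.0000, -1.5708)
step 2: θ'=-2.0708 (R=-4.0000) → pose (1.0103, -3.9177, -2.0708)
step 3: θ'=-1.5708 (R=-5.0000) → pose (1.6224, -1.5206, -1.5708)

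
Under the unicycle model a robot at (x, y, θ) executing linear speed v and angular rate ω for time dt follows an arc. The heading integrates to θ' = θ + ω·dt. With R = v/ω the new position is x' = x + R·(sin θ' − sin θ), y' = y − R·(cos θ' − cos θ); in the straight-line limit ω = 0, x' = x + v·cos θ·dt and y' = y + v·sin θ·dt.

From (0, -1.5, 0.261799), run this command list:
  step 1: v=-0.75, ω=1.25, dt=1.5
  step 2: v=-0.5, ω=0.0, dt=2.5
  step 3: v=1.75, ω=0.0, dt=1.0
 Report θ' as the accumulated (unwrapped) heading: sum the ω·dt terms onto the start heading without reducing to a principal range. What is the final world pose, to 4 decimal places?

step 1: θ'=2.1368 (R=-0.6000) → pose (-0.3511, -2.4013, 2.1368)
step 2: θ'=2.1368 (straight) → pose (0.3192, -3.4564, 2.1368)
step 3: θ'=2.1368 (straight) → pose (-0.6193, -1.9793, 2.1368)

(-0.6193, -1.9793, 2.1368)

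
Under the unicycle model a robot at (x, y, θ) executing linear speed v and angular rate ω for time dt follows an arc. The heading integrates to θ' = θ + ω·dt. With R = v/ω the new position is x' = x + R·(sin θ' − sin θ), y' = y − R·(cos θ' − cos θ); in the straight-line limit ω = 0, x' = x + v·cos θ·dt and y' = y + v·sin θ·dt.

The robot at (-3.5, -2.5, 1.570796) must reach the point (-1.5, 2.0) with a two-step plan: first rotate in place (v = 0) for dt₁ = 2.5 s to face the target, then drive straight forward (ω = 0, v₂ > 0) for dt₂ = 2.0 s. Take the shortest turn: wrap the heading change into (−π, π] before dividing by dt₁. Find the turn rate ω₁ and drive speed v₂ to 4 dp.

ω₁ = -0.1673, v₂ = 2.4622

heading to target = atan2(2−-2.5, -1.5−-3.5) = 1.1526
Δθ = wrap(1.1526 − 1.5708) = -0.4182; ω₁ = Δθ/dt₁ = -0.1673
distance = √((-1.5−-3.5)² + (2−-2.5)²) = 4.9244; v₂ = distance/dt₂ = 2.4622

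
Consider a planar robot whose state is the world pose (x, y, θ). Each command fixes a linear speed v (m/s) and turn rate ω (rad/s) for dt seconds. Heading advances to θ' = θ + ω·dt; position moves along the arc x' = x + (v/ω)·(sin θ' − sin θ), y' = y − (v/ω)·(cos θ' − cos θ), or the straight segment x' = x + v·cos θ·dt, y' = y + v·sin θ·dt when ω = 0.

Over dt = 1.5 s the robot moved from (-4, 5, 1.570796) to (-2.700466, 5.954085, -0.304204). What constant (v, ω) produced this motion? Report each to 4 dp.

v = 1.2500, ω = -1.2500

Δθ = -0.304204 − 1.570796 = -1.875000
ω = Δθ/dt = -1.875000/1.5 = -1.2500
R = Δx/(sin θ' − sin θ) = -1.0000
v = R·ω = -1.0000·-1.2500 = 1.2500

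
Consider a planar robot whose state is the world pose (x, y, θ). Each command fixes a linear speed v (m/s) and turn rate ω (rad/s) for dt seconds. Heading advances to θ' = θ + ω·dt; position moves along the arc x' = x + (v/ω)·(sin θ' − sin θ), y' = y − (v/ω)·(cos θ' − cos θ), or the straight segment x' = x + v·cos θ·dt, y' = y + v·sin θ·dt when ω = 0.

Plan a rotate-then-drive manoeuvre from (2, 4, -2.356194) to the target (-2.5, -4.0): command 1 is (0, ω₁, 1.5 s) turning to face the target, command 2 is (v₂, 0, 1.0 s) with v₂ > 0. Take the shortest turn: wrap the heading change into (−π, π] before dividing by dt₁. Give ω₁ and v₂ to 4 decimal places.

ω₁ = 0.1820, v₂ = 9.1788

heading to target = atan2(-4−4, -2.5−2) = -2.0832
Δθ = wrap(-2.0832 − -2.3562) = 0.2730; ω₁ = Δθ/dt₁ = 0.1820
distance = √((-2.5−2)² + (-4−4)²) = 9.1788; v₂ = distance/dt₂ = 9.1788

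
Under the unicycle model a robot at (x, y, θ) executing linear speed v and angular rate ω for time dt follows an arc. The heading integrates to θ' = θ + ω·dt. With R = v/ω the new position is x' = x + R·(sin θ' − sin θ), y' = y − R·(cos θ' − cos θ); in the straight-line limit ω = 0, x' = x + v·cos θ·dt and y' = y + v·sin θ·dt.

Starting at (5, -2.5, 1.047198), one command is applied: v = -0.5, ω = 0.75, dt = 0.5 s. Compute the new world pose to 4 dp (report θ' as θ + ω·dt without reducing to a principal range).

(4.9180, -2.7346, 1.4222)

θ' = 1.0472 + 0.75·0.5 = 1.4222
R = v/ω = -0.5/0.75 = -0.6667
x' = 5 + -0.6667·(sin 1.4222 − sin 1.0472) = 4.9180
y' = -2.5 − -0.6667·(cos 1.4222 − cos 1.0472) = -2.7346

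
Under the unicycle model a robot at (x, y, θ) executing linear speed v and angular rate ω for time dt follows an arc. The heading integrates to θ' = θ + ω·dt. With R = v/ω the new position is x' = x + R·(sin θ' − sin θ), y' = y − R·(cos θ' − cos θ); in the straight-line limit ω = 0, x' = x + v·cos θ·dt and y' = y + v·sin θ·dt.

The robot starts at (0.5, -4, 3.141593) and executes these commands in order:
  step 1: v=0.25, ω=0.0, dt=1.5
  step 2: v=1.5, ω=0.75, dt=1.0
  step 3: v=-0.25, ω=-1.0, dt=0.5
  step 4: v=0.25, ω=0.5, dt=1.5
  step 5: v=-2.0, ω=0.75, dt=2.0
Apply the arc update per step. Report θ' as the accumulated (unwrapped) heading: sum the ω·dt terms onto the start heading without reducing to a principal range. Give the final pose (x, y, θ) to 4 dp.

step 1: θ'=3.1416 (straight) → pose (0.1250, -4.0000, 3.1416)
step 2: θ'=3.8916 (R=2.0000) → pose (-1.2383, -4.5366, 3.8916)
step 3: θ'=3.3916 (R=0.2500) → pose (-1.1297, -4.4773, 3.3916)
step 4: θ'=4.1416 (R=0.5000) → pose (-1.4268, -4.6916, 4.1416)
step 5: θ'=5.6416 (R=-2.6667) → pose (-2.0748, -1.1144, 5.6416)

(-2.0748, -1.1144, 5.6416)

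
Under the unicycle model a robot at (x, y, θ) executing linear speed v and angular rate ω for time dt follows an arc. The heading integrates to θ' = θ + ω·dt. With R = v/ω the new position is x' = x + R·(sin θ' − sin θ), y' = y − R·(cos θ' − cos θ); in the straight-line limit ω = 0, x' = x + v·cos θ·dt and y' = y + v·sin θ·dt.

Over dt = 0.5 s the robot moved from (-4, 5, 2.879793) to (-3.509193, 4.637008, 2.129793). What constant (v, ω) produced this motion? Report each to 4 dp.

Δθ = 2.129793 − 2.879793 = -0.750000
ω = Δθ/dt = -0.750000/0.5 = -1.5000
R = Δx/(sin θ' − sin θ) = 0.8333
v = R·ω = 0.8333·-1.5000 = -1.2500

v = -1.2500, ω = -1.5000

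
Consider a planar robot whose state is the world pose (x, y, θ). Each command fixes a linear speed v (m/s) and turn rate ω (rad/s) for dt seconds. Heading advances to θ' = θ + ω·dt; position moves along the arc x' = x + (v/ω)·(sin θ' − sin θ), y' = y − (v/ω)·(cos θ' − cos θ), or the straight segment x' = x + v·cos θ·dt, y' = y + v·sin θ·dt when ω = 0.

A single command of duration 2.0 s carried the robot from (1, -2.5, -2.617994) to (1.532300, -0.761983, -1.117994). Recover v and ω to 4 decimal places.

v = -1.0000, ω = 0.7500

Δθ = -1.117994 − -2.617994 = 1.500000
ω = Δθ/dt = 1.500000/2.0 = 0.7500
R = −Δy/(cos θ' − cos θ) = -1.3333
v = R·ω = -1.3333·0.7500 = -1.0000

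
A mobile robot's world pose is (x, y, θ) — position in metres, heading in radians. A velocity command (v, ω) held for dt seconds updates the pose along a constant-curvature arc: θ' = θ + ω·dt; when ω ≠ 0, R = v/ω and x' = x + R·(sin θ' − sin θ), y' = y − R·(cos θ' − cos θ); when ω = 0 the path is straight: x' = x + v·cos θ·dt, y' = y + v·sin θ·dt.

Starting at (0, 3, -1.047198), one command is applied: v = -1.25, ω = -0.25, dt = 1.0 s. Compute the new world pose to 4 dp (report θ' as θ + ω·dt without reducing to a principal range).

θ' = -1.0472 + -0.25·1.0 = -1.2972
R = v/ω = -1.25/-0.25 = 5.0000
x' = 0 + 5.0000·(sin -1.2972 − sin -1.0472) = -0.4839
y' = 3 − 5.0000·(cos -1.2972 − cos -1.0472) = 4.1490

(-0.4839, 4.1490, -1.2972)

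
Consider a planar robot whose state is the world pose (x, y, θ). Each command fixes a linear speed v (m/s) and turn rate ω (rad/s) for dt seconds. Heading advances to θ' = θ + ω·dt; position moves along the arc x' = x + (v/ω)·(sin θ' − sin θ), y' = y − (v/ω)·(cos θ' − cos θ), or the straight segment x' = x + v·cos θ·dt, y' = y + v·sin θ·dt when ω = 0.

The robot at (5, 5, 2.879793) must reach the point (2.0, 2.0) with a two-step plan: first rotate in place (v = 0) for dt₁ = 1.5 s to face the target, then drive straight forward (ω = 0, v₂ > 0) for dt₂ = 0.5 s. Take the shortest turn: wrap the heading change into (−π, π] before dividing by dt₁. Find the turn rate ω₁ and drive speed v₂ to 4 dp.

ω₁ = 0.6981, v₂ = 8.4853

heading to target = atan2(2−5, 2−5) = -2.3562
Δθ = wrap(-2.3562 − 2.8798) = 1.0472; ω₁ = Δθ/dt₁ = 0.6981
distance = √((2−5)² + (2−5)²) = 4.2426; v₂ = distance/dt₂ = 8.4853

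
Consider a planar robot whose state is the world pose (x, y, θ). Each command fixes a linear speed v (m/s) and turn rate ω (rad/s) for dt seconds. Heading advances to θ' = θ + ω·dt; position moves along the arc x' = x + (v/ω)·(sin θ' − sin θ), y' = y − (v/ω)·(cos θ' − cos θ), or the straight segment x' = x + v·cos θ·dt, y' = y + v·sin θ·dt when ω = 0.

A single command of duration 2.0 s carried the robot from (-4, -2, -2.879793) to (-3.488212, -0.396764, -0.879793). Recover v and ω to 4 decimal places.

Δθ = -0.879793 − -2.879793 = 2.000000
ω = Δθ/dt = 2.000000/2.0 = 1.0000
R = −Δy/(cos θ' − cos θ) = -1.0000
v = R·ω = -1.0000·1.0000 = -1.0000

v = -1.0000, ω = 1.0000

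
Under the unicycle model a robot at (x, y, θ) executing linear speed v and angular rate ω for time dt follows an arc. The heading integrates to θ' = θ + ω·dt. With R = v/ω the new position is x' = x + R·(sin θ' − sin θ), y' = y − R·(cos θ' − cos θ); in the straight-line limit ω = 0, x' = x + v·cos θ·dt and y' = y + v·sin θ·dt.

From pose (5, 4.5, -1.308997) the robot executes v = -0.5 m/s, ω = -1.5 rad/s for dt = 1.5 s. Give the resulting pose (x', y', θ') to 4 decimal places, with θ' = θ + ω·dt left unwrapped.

θ' = -1.3090 + -1.5·1.5 = -3.5590
R = v/ω = -0.5/-1.5 = 0.3333
x' = 5 + 0.3333·(sin -3.5590 − sin -1.3090) = 5.4571
y' = 4.5 − 0.3333·(cos -3.5590 − cos -1.3090) = 4.8910

(5.4571, 4.8910, -3.5590)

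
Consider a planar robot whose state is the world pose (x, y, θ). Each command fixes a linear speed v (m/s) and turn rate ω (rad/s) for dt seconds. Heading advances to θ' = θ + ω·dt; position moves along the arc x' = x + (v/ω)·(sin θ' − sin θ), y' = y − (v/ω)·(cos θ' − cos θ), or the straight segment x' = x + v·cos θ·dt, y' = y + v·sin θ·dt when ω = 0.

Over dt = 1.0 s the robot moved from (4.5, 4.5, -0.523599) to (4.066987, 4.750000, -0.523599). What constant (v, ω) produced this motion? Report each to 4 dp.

Δθ = -0.523599 − -0.523599 = 0.000000
ω = Δθ/dt = 0.000000/1.0 = 0.0000
ω = 0 → v = (Δx·cos θ + Δy·sin θ)/dt = -0.5000

v = -0.5000, ω = 0.0000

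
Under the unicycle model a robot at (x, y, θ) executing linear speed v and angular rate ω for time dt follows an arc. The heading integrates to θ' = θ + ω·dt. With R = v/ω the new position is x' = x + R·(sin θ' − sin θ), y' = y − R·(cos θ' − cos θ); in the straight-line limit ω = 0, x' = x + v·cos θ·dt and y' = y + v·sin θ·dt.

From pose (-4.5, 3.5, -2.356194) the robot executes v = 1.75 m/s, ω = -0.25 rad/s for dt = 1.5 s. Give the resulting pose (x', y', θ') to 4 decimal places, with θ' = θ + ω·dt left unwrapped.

θ' = -2.3562 + -0.25·1.5 = -2.7312
R = v/ω = 1.75/-0.25 = -7.0000
x' = -4.5 + -7.0000·(sin -2.7312 − sin -2.3562) = -6.6569
y' = 3.5 − -7.0000·(cos -2.7312 − cos -2.3562) = 2.0310

(-6.6569, 2.0310, -2.7312)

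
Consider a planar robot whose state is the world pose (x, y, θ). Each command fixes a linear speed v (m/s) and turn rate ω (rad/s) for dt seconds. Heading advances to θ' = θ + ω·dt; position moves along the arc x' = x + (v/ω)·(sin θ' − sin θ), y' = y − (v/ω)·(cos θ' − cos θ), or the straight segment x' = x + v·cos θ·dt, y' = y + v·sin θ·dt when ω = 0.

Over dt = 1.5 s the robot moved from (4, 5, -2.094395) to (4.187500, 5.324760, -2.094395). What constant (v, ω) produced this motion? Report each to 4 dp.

Δθ = -2.094395 − -2.094395 = 0.000000
ω = Δθ/dt = 0.000000/1.5 = 0.0000
ω = 0 → v = (Δx·cos θ + Δy·sin θ)/dt = -0.2500

v = -0.2500, ω = 0.0000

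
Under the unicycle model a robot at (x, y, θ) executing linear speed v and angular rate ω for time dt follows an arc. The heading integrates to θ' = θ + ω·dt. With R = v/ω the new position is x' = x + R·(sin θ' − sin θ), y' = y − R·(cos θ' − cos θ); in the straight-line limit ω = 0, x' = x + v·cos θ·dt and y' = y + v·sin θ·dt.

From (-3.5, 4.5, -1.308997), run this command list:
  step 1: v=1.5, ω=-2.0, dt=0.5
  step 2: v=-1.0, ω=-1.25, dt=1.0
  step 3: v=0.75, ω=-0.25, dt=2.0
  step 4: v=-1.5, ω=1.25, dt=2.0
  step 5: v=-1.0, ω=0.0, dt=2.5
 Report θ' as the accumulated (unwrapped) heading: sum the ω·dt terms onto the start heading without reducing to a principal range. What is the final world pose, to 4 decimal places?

step 1: θ'=-2.3090 (R=-0.7500) → pose (-3.6697, 3.8012, -2.3090)
step 2: θ'=-3.5590 (R=0.8000) → pose (-2.7536, 3.9941, -3.5590)
step 3: θ'=-4.0590 (R=-3.0000) → pose (-3.9195, 4.9129, -4.0590)
step 4: θ'=-1.5590 (R=-1.2000) → pose (-1.7668, 5.6565, -1.5590)
step 5: θ'=-1.5590 (straight) → pose (-1.7963, 8.1563, -1.5590)

(-1.7963, 8.1563, -1.5590)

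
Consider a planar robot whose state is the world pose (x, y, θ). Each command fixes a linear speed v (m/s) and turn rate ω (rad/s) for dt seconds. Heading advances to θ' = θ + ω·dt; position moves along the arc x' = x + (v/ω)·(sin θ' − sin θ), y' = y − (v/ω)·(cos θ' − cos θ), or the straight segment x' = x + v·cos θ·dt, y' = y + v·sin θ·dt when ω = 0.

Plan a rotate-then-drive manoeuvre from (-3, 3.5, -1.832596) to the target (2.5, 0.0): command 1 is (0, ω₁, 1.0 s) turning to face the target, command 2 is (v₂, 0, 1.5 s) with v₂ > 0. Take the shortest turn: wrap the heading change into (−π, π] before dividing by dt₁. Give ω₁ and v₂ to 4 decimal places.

ω₁ = 1.2659, v₂ = 4.3461

heading to target = atan2(0−3.5, 2.5−-3) = -0.5667
Δθ = wrap(-0.5667 − -1.8326) = 1.2659; ω₁ = Δθ/dt₁ = 1.2659
distance = √((2.5−-3)² + (0−3.5)²) = 6.5192; v₂ = distance/dt₂ = 4.3461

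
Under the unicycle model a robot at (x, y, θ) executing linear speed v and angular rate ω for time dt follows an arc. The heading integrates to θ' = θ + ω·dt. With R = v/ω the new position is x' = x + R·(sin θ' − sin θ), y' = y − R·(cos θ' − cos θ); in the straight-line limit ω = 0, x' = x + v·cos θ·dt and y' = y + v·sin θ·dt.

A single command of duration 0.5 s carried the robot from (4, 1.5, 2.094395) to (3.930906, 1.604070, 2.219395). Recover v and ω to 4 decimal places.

v = 0.2500, ω = 0.2500

Δθ = 2.219395 − 2.094395 = 0.125000
ω = Δθ/dt = 0.125000/0.5 = 0.2500
R = −Δy/(cos θ' − cos θ) = 1.0000
v = R·ω = 1.0000·0.2500 = 0.2500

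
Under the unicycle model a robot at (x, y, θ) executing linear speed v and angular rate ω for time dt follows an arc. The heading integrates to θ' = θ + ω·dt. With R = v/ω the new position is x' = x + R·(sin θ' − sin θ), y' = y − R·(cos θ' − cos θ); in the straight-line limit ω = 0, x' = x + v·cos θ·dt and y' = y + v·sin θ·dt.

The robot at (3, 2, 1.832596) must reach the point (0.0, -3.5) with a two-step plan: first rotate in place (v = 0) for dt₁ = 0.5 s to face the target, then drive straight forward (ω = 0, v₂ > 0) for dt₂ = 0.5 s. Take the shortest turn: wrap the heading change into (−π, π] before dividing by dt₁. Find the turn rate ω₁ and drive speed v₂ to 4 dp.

ω₁ = 4.7609, v₂ = 12.5300

heading to target = atan2(-3.5−2, 0−3) = -2.0701
Δθ = wrap(-2.0701 − 1.8326) = 2.3804; ω₁ = Δθ/dt₁ = 4.7609
distance = √((0−3)² + (-3.5−2)²) = 6.2650; v₂ = distance/dt₂ = 12.5300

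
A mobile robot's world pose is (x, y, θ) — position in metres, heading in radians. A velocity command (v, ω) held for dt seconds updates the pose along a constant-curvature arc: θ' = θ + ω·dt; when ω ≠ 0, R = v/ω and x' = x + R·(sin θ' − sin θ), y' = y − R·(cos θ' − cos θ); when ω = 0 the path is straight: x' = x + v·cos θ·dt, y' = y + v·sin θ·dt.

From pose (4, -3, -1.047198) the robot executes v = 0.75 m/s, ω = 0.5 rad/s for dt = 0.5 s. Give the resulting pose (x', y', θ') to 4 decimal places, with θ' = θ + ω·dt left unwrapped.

θ' = -1.0472 + 0.5·0.5 = -0.7972
R = v/ω = 0.75/0.5 = 1.5000
x' = 4 + 1.5000·(sin -0.7972 − sin -1.0472) = 4.2259
y' = -3 − 1.5000·(cos -0.7972 − cos -1.0472) = -3.2981

(4.2259, -3.2981, -0.7972)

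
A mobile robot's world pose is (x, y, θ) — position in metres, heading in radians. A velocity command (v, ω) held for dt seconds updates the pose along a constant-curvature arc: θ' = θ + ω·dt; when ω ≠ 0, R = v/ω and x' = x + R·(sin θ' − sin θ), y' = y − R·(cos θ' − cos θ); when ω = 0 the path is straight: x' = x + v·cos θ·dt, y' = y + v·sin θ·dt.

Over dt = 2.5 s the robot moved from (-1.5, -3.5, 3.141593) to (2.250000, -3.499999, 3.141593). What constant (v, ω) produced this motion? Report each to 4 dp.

Δθ = 3.141593 − 3.141593 = 0.000000
ω = Δθ/dt = 0.000000/2.5 = 0.0000
ω = 0 → v = (Δx·cos θ + Δy·sin θ)/dt = -1.5000

v = -1.5000, ω = 0.0000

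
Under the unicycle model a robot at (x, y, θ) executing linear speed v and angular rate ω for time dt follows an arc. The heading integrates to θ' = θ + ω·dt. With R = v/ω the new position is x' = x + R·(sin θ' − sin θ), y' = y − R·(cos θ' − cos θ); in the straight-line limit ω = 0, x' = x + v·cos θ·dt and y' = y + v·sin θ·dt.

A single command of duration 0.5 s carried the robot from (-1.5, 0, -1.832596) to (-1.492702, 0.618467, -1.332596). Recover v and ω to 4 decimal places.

Δθ = -1.332596 − -1.832596 = 0.500000
ω = Δθ/dt = 0.500000/0.5 = 1.0000
R = −Δy/(cos θ' − cos θ) = -1.2500
v = R·ω = -1.2500·1.0000 = -1.2500

v = -1.2500, ω = 1.0000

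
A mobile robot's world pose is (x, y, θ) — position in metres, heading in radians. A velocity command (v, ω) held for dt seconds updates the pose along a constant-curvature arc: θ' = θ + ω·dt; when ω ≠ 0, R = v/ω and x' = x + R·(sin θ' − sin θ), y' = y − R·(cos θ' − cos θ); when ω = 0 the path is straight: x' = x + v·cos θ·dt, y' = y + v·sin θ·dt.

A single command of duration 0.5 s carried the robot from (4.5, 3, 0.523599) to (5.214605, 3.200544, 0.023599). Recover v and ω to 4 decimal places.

v = 1.5000, ω = -1.0000

Δθ = 0.023599 − 0.523599 = -0.500000
ω = Δθ/dt = -0.500000/0.5 = -1.0000
R = Δx/(sin θ' − sin θ) = -1.5000
v = R·ω = -1.5000·-1.0000 = 1.5000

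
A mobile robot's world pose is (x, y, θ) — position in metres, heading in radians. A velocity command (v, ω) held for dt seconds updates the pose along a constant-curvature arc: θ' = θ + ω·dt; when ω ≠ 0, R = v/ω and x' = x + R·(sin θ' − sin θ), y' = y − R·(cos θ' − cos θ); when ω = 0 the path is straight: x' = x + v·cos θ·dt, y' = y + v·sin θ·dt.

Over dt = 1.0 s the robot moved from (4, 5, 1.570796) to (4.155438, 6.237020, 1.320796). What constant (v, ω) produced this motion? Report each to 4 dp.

Δθ = 1.320796 − 1.570796 = -0.250000
ω = Δθ/dt = -0.250000/1.0 = -0.2500
R = −Δy/(cos θ' − cos θ) = -5.0000
v = R·ω = -5.0000·-0.2500 = 1.2500

v = 1.2500, ω = -0.2500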